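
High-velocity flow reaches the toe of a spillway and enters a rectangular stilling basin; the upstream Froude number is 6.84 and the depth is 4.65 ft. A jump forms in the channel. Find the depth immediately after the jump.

Fr₁ = 6.84 (given).
Bélanger equation: y₂/y₁ = ½[√(1 + 8Fr₁²) − 1] = ½[√375.3 − 1] = 9.19.
y₂ = 9.19 × 4.65 = 42.7 ft.

y₂ = 42.7 ft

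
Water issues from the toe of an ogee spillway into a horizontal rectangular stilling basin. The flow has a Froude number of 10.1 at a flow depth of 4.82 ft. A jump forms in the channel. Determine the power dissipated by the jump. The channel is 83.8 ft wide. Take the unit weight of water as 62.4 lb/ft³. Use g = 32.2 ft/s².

P = 1054587 hp

Fr₁ = 10.1 (given).
Sequent-depth ratio: y₂/y₁ = ½[√(1 + 8Fr₁²) − 1] = ½[√817.1 − 1] = 13.8.
y₂ = 13.8 × 4.82 = 66.5 ft.
V₁ = Fr₁·√(g·y₁) = 10.1×√(32.2×4.82) = 126 ft/s; q = V₁·y₁ = 606 ft²/s. V₂ = q/y₂ = 606/66.5 = 9.12 ft/s. E₁ = y₁ + V₁²/2g = 251 ft; E₂ = y₂ + V₂²/2g = 67.8 ft. ΔE = E₁ − E₂ = 183 ft.
Q = q·b = 606 × 83.8 = 50823 cfs. P = γ·Q·ΔE/550 = 62.4 × 50823 × 183 / 550 = 1054587 hp.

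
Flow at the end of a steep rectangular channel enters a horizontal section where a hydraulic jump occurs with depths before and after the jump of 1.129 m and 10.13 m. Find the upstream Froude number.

For a rectangular channel the momentum equation gives q² = ½·g·y₁·y₂·(y₁ + y₂) = ½×9.81×1.129×10.13×11.26 = 631.6.
q = √631.6 = 25.13 m²/s.
V₁ = q/y₁ = 22.26 m/s; Fr₁ = V₁/√(g·y₁) = 6.689.

Fr₁ = 6.689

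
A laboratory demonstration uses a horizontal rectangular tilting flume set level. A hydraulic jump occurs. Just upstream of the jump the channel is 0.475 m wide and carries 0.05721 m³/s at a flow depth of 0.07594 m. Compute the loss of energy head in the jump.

ΔE = 0.01332 m

q = Q/b = 0.05721/0.475 = 0.1204 m²/s; V₁ = q/y₁ = 1.586 m/s. Fr₁ = V₁/√(g·y₁) = 1.838.
Bélanger equation: y₂/y₁ = ½[√(1 + 8Fr₁²) − 1] = ½[√28.013 − 1] = 2.146.
y₂ = 2.146 × 0.07594 = 0.1630 m.
V₂ = q/y₂ = 0.1204/0.1630 = 0.7389 m/s. E₁ = y₁ + V₁²/2g = 0.2041 m; E₂ = y₂ + V₂²/2g = 0.1908 m. ΔE = E₁ − E₂ = 0.01332 m.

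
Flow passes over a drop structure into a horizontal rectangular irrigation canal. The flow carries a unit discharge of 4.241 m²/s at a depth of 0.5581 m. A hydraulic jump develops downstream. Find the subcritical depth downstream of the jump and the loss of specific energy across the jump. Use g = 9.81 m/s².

V₁ = q/y₁ = 4.241/0.5581 = 7.599 m/s. Fr₁ = V₁/√(g·y₁) = 7.599/√(9.81×0.5581) = 3.248.
From the momentum equation for a rectangular channel, y₂/y₁ = ½[√(1 + 8Fr₁²) − 1] = ½[√85.376 − 1] = 4.120.
y₂ = 4.120 × 0.5581 = 2.299 m.
Head loss: ΔE = (y₂ − y₁)³/(4y₁y₂) = (2.299 − 0.5581)³/(4×0.5581×2.299) = 5.279/5.133 = 1.029 m.

y₂ = 2.299 m; ΔE = 1.029 m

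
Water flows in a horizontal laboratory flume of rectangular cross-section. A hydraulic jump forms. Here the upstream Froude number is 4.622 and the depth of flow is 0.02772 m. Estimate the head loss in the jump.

Fr₁ = 4.622 (given).
Bélanger equation: y₂/y₁ = ½[√(1 + 8Fr₁²) − 1] = ½[√171.90 − 1] = 6.056.
y₂ = 6.056 × 0.02772 = 0.1679 m.
V₁ = Fr₁·√(g·y₁) = 4.622×√(9.81×0.02772) = 2.410 m/s; q = V₁·y₁ = 0.06681 m²/s. V₂ = q/y₂ = 0.06681/0.1679 = 0.3980 m/s. E₁ = y₁ + V₁²/2g = 0.3238 m; E₂ = y₂ + V₂²/2g = 0.1759 m. ΔE = E₁ − E₂ = 0.1479 m.

ΔE = 0.1479 m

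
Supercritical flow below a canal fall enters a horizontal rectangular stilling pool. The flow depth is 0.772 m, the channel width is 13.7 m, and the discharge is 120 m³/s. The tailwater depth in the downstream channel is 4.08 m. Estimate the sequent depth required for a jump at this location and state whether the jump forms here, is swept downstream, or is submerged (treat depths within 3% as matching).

y₂ = 4.13 m; the jump forms here

q = Q/b = 120/13.7 = 8.76 m²/s; V₁ = q/y₁ = 11.3 m/s. Fr₁ = V₁/√(g·y₁) = 4.12.
Bélanger equation: y₂/y₁ = ½[√(1 + 8Fr₁²) − 1] = ½[√137.0 − 1] = 5.35.
y₂ = 5.35 × 0.772 = 4.13 m.
Tailwater y_tw = 4.08 m: y_tw ≈ y₂, so the jump forms here.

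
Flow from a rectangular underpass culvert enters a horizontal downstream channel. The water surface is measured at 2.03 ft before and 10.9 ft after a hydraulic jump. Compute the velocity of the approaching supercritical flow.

For a rectangular channel the momentum equation gives q² = ½·g·y₁·y₂·(y₁ + y₂) = ½×32.2×2.03×10.9×12.9 = 4606.
q = √4606 = 67.9 ft²/s.
V₁ = q/y₁ = 67.9/2.03 = 33.4 ft/s.

V₁ = 33.4 ft/s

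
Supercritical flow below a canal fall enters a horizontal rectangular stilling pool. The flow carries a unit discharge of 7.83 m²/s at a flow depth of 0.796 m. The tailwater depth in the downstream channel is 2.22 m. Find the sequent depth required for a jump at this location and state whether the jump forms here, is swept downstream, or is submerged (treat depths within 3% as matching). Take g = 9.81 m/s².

y₂ = 3.58 m; the jump is swept downstream

V₁ = q/y₁ = 7.83/0.796 = 9.84 m/s. Fr₁ = V₁/√(g·y₁) = 9.84/√(9.81×0.796) = 3.52.
Bélanger equation: y₂/y₁ = ½[√(1 + 8Fr₁²) − 1] = ½[√100.1 − 1] = 4.50.
y₂ = 4.50 × 0.796 = 3.58 m.
Tailwater y_tw = 2.22 m: y_tw < y₂, so the jump is swept downstream.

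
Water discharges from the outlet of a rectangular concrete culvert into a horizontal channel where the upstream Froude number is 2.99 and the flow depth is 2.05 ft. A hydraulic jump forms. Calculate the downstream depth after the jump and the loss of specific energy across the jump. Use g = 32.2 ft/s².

y₂ = 7.70 ft; ΔE = 2.86 ft

Fr₁ = 2.99 (given).
From the momentum equation for a rectangular channel, y₂/y₁ = ½[√(1 + 8Fr₁²) − 1] = ½[√72.52 − 1] = 3.76.
y₂ = 3.76 × 2.05 = 7.70 ft.
Head loss: ΔE = (y₂ − y₁)³/(4y₁y₂) = (7.70 − 2.05)³/(4×2.05×7.70) = 181/63.2 = 2.86 ft.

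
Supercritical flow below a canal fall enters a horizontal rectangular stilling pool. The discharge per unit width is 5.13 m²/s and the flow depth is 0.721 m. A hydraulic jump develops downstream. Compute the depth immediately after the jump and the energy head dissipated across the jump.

y₂ = 2.39 m; ΔE = 0.676 m

V₁ = q/y₁ = 5.13/0.721 = 7.12 m/s. Fr₁ = V₁/√(g·y₁) = 7.12/√(9.81×0.721) = 2.68.
Sequent-depth ratio: y₂/y₁ = ½[√(1 + 8Fr₁²) − 1] = ½[√58.26 − 1] = 3.32.
y₂ = 3.32 × 0.721 = 2.39 m.
V₂ = q/y₂ = 5.13/2.39 = 2.15 m/s. E₁ = y₁ + V₁²/2g = 3.30 m; E₂ = y₂ + V₂²/2g = 2.63 m. ΔE = E₁ − E₂ = 0.676 m.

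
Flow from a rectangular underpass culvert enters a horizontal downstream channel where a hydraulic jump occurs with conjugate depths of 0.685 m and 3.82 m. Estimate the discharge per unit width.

q = 7.60 m²/s

For a rectangular channel the momentum equation gives q² = ½·g·y₁·y₂·(y₁ + y₂) = ½×9.81×0.685×3.82×4.50 = 57.8.
q = √57.8 = 7.60 m²/s.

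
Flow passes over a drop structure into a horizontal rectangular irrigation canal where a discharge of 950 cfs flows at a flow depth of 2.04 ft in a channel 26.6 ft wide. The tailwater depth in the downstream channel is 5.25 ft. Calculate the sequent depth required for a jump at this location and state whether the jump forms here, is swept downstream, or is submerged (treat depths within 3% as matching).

y₂ = 5.29 ft; the jump forms here

q = Q/b = 950/26.6 = 35.7 ft²/s; V₁ = q/y₁ = 17.5 ft/s. Fr₁ = V₁/√(g·y₁) = 2.16.
By Bélanger, y₂/y₁ = ½[√(1 + 8Fr₁²) − 1] = ½[√38.33 − 1] = 2.60.
y₂ = 2.60 × 2.04 = 5.29 ft.
Tailwater y_tw = 5.25 ft: y_tw ≈ y₂, so the jump forms here.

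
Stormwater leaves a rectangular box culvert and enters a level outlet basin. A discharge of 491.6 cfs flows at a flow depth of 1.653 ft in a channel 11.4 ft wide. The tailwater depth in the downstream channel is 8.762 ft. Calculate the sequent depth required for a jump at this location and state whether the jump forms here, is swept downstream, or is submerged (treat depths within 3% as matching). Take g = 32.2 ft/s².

y₂ = 7.573 ft; the jump is submerged

q = Q/b = 491.6/11.4 = 43.12 ft²/s; V₁ = q/y₁ = 26.09 ft/s. Fr₁ = V₁/√(g·y₁) = 3.576.
By Bélanger, y₂/y₁ = ½[√(1 + 8Fr₁²) − 1] = ½[√103.29 − 1] = 4.582.
y₂ = 4.582 × 1.653 = 7.573 ft.
Tailwater y_tw = 8.762 ft: y_tw > y₂, so the jump is submerged.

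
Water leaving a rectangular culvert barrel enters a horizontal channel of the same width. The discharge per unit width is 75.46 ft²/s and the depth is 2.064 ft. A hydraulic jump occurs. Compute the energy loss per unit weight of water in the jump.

V₁ = q/y₁ = 75.46/2.064 = 36.56 ft/s. Fr₁ = V₁/√(g·y₁) = 36.56/√(32.2×2.064) = 4.485.
By Bélanger, y₂/y₁ = ½[√(1 + 8Fr₁²) − 1] = ½[√161.89 − 1] = 5.862.
y₂ = 5.862 × 2.064 = 12.10 ft.
V₂ = q/y₂ = 75.46/12.10 = 6.237 ft/s. E₁ = y₁ + V₁²/2g = 22.82 ft; E₂ = y₂ + V₂²/2g = 12.70 ft. ΔE = E₁ − E₂ = 10.12 ft.

ΔE = 10.12 ft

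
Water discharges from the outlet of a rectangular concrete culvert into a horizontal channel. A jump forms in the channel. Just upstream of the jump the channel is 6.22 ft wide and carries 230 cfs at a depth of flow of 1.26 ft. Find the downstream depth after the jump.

q = Q/b = 230/6.22 = 37.0 ft²/s; V₁ = q/y₁ = 29.3 ft/s. Fr₁ = V₁/√(g·y₁) = 4.61.
By Bélanger, y₂/y₁ = ½[√(1 + 8Fr₁²) − 1] = ½[√170.8 − 1] = 6.03.
y₂ = 6.03 × 1.26 = 7.60 ft.

y₂ = 7.60 ft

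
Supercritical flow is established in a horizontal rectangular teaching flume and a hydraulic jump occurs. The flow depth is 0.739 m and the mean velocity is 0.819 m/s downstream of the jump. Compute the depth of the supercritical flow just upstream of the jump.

Fr₂ = V₂/√(g·y₂) = 0.819/√(9.81×0.739) = 0.304.
Since the conjugate-depth ratio holds either way, y₁/y₂ = ½[√(1 + 8Fr₂²) − 1] = ½[√1.740 − 1] = 0.160.
y₁ = 0.160 × 0.739 = 0.118 m.

y₁ = 0.118 m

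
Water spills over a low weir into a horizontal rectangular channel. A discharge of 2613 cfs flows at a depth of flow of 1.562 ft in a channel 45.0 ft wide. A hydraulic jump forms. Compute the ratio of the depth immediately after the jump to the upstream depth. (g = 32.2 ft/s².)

q = Q/b = 2613/45.0 = 58.07 ft²/s; V₁ = q/y₁ = 37.17 ft/s. Fr₁ = V₁/√(g·y₁) = 5.242.
Sequent-depth ratio: y₂/y₁ = ½[√(1 + 8Fr₁²) − 1] = ½[√220.81 − 1] = 6.930.

y₂/y₁ = 6.930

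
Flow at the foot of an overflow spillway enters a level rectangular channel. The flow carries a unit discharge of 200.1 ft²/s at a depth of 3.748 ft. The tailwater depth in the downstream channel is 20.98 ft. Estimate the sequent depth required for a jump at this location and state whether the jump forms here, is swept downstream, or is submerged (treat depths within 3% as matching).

y₂ = 23.95 ft; the jump is swept downstream

V₁ = q/y₁ = 200.1/3.748 = 53.39 ft/s. Fr₁ = V₁/√(g·y₁) = 53.39/√(32.2×3.748) = 4.860.
Conjugate-depth relation: y₂/y₁ = ½[√(1 + 8Fr₁²) − 1] = ½[√189.94 − 1] = 6.391.
y₂ = 6.391 × 3.748 = 23.95 ft.
Tailwater y_tw = 20.98 ft: y_tw < y₂, so the jump is swept downstream.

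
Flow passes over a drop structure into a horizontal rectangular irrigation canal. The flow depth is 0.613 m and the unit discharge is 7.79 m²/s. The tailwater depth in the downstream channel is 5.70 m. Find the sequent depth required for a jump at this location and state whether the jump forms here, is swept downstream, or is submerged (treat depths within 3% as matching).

y₂ = 4.20 m; the jump is submerged

V₁ = q/y₁ = 7.79/0.613 = 12.7 m/s. Fr₁ = V₁/√(g·y₁) = 12.7/√(9.81×0.613) = 5.18.
By Bélanger, y₂/y₁ = ½[√(1 + 8Fr₁²) − 1] = ½[√215.8 − 1] = 6.85.
y₂ = 6.85 × 0.613 = 4.20 m.
Tailwater y_tw = 5.70 m: y_tw > y₂, so the jump is submerged.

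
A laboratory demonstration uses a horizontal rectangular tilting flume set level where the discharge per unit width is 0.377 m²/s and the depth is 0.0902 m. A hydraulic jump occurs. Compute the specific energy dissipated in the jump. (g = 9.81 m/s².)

V₁ = q/y₁ = 0.377/0.0902 = 4.18 m/s. Fr₁ = V₁/√(g·y₁) = 4.18/√(9.81×0.0902) = 4.44.
Conjugate-depth relation: y₂/y₁ = ½[√(1 + 8Fr₁²) − 1] = ½[√158.9 − 1] = 5.80.
y₂ = 5.80 × 0.0902 = 0.523 m.
V₂ = q/y₂ = 0.377/0.523 = 0.720 m/s. E₁ = y₁ + V₁²/2g = 0.981 m; E₂ = y₂ + V₂²/2g = 0.550 m. ΔE = E₁ − E₂ = 0.431 m.

ΔE = 0.431 m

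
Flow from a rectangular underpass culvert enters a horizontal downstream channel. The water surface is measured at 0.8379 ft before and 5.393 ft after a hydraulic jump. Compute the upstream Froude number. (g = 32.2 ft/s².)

Fr₁ = 4.892

For a rectangular channel the momentum equation gives q² = ½·g·y₁·y₂·(y₁ + y₂) = ½×32.2×0.8379×5.393×6.231 = 453.3.
q = √453.3 = 21.29 ft²/s.
V₁ = q/y₁ = 25.41 ft/s; Fr₁ = V₁/√(g·y₁) = 4.892.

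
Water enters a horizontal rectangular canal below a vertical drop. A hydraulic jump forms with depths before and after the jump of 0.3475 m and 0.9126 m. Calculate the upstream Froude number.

Fr₁ = 2.182

For a rectangular channel the momentum equation gives q² = ½·g·y₁·y₂·(y₁ + y₂) = ½×9.81×0.3475×0.9126×1.260 = 1.960.
q = √1.960 = 1.400 m²/s.
V₁ = q/y₁ = 4.029 m/s; Fr₁ = V₁/√(g·y₁) = 2.182.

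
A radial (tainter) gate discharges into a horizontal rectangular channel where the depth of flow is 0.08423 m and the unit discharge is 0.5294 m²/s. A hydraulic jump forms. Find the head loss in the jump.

ΔE = 1.292 m

V₁ = q/y₁ = 0.5294/0.08423 = 6.285 m/s. Fr₁ = V₁/√(g·y₁) = 6.285/√(9.81×0.08423) = 6.914.
Conjugate-depth relation: y₂/y₁ = ½[√(1 + 8Fr₁²) − 1] = ½[√383.46 − 1] = 9.291.
y₂ = 9.291 × 0.08423 = 0.7826 m.
Head loss: ΔE = (y₂ − y₁)³/(4y₁y₂) = (0.7826 − 0.08423)³/(4×0.08423×0.7826) = 0.3406/0.2637 = 1.292 m.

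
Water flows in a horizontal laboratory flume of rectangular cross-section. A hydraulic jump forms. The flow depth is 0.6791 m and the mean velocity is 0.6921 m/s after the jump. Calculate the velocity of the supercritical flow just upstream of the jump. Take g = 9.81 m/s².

Fr₂ = V₂/√(g·y₂) = 0.6921/√(9.81×0.6791) = 0.2681.
The Bélanger relation is symmetric: y₁/y₂ = ½[√(1 + 8Fr₂²) − 1] = ½[√1.5752 − 1] = 0.1275.
y₁ = 0.1275 × 0.6791 = 0.08661 m.
V₁ = q/y₁ = 0.4700/0.08661 = 5.427 m/s.

V₁ = 5.427 m/s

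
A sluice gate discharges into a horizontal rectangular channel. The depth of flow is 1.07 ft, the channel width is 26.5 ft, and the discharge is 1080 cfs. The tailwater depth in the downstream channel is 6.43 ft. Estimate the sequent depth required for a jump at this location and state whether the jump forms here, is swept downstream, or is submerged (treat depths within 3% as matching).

q = Q/b = 1080/26.5 = 40.8 ft²/s; V₁ = q/y₁ = 38.1 ft/s. Fr₁ = V₁/√(g·y₁) = 6.49.
Conjugate-depth relation: y₂/y₁ = ½[√(1 + 8Fr₁²) − 1] = ½[√337.9 − 1] = 8.69.
y₂ = 8.69 × 1.07 = 9.30 ft.
Tailwater y_tw = 6.43 ft: y_tw < y₂, so the jump is swept downstream.

y₂ = 9.30 ft; the jump is swept downstream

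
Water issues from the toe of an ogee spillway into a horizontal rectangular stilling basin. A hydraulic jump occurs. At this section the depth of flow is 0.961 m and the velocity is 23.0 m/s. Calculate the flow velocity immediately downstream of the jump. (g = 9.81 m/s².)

Fr₁ = V₁/√(g·y₁) = 23.0/√(9.81×0.961) = 7.49.
Sequent-depth ratio: y₂/y₁ = ½[√(1 + 8Fr₁²) − 1] = ½[√449.9 − 1] = 10.1.
y₂ = 10.1 × 0.961 = 9.71 m.
q = V₁·y₁ = 23.0 × 0.961 = 22.1 m²/s.
V₂ = q/y₂ = 22.1/9.71 = 2.28 m/s.

V₂ = 2.28 m/s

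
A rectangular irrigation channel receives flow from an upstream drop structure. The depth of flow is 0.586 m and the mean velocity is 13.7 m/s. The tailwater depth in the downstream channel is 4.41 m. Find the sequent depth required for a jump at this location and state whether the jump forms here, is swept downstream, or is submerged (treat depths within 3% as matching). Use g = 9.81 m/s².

Fr₁ = V₁/√(g·y₁) = 13.7/√(9.81×0.586) = 5.71.
From the momentum equation for a rectangular channel, y₂/y₁ = ½[√(1 + 8Fr₁²) − 1] = ½[√262.2 − 1] = 7.60.
y₂ = 7.60 × 0.586 = 4.45 m.
Tailwater y_tw = 4.41 m: y_tw ≈ y₂, so the jump forms here.

y₂ = 4.45 m; the jump forms here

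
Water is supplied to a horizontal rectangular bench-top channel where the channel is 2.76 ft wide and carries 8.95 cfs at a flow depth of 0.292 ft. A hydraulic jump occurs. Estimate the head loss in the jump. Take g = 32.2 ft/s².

q = Q/b = 8.95/2.76 = 3.24 ft²/s; V₁ = q/y₁ = 11.1 ft/s. Fr₁ = V₁/√(g·y₁) = 3.62.
Sequent-depth ratio: y₂/y₁ = ½[√(1 + 8Fr₁²) − 1] = ½[√105.9 − 1] = 4.65.
y₂ = 4.65 × 0.292 = 1.36 ft.
Head loss: ΔE = (y₂ − y₁)³/(4y₁y₂) = (1.36 − 0.292)³/(4×0.292×1.36) = 1.21/1.58 = 0.762 ft.

ΔE = 0.762 ft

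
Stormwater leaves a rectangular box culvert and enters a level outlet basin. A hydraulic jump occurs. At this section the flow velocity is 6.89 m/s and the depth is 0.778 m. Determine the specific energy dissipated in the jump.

ΔE = 0.557 m

Fr₁ = V₁/√(g·y₁) = 6.89/√(9.81×0.778) = 2.49.
Bélanger equation: y₂/y₁ = ½[√(1 + 8Fr₁²) − 1] = ½[√50.76 − 1] = 3.06.
y₂ = 3.06 × 0.778 = 2.38 m.
q = V₁·y₁ = 6.89 × 0.778 = 5.36 m²/s. V₂ = q/y₂ = 5.36/2.38 = 2.25 m/s. E₁ = y₁ + V₁²/2g = 3.20 m; E₂ = y₂ + V₂²/2g = 2.64 m. ΔE = E₁ − E₂ = 0.557 m.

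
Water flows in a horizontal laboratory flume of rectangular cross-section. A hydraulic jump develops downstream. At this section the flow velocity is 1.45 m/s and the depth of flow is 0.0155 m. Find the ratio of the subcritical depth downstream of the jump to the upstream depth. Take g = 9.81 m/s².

Fr₁ = V₁/√(g·y₁) = 1.45/√(9.81×0.0155) = 3.72.
Bélanger equation: y₂/y₁ = ½[√(1 + 8Fr₁²) − 1] = ½[√111.6 − 1] = 4.78.

y₂/y₁ = 4.78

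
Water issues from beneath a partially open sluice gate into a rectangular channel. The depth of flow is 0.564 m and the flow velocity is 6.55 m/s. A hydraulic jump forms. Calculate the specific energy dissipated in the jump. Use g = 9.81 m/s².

Fr₁ = V₁/√(g·y₁) = 6.55/√(9.81×0.564) = 2.78.
By Bélanger, y₂/y₁ = ½[√(1 + 8Fr₁²) − 1] = ½[√63.03 − 1] = 3.47.
y₂ = 3.47 × 0.564 = 1.96 m.
q = V₁·y₁ = 6.55 × 0.564 = 3.69 m²/s. V₂ = q/y₂ = 3.69/1.96 = 1.89 m/s. E₁ = y₁ + V₁²/2g = 2.75 m; E₂ = y₂ + V₂²/2g = 2.14 m. ΔE = E₁ − E₂ = 0.612 m.

ΔE = 0.612 m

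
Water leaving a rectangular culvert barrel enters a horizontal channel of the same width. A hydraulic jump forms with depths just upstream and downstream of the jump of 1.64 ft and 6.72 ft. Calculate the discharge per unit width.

q = 38.5 ft²/s

For a rectangular channel the momentum equation gives q² = ½·g·y₁·y₂·(y₁ + y₂) = ½×32.2×1.64×6.72×8.36 = 1483.
q = √1483 = 38.5 ft²/s.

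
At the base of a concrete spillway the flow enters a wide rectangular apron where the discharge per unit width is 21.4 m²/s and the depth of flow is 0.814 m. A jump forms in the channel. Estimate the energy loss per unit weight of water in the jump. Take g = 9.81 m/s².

V₁ = q/y₁ = 21.4/0.814 = 26.3 m/s. Fr₁ = V₁/√(g·y₁) = 26.3/√(9.81×0.814) = 9.30.
Bélanger equation: y₂/y₁ = ½[√(1 + 8Fr₁²) − 1] = ½[√693.4 − 1] = 12.7.
y₂ = 12.7 × 0.814 = 10.3 m.
V₂ = q/y₂ = 21.4/10.3 = 2.08 m/s. E₁ = y₁ + V₁²/2g = 36.0 m; E₂ = y₂ + V₂²/2g = 10.5 m. ΔE = E₁ − E₂ = 25.5 m.

ΔE = 25.5 m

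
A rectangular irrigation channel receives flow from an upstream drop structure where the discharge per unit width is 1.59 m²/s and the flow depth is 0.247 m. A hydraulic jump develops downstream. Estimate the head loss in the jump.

ΔE = 0.959 m

V₁ = q/y₁ = 1.59/0.247 = 6.44 m/s. Fr₁ = V₁/√(g·y₁) = 6.44/√(9.81×0.247) = 4.14.
Conjugate-depth relation: y₂/y₁ = ½[√(1 + 8Fr₁²) − 1] = ½[√137.8 − 1] = 5.37.
y₂ = 5.37 × 0.247 = 1.33 m.
V₂ = q/y₂ = 1.59/1.33 = 1.20 m/s. E₁ = y₁ + V₁²/2g = 2.36 m; E₂ = y₂ + V₂²/2g = 1.40 m. ΔE = E₁ − E₂ = 0.959 m.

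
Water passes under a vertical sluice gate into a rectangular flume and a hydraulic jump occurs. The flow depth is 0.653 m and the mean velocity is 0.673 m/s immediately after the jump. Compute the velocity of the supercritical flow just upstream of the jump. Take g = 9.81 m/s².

V₁ = 5.36 m/s

Fr₂ = V₂/√(g·y₂) = 0.673/√(9.81×0.653) = 0.266.
The Bélanger relation is symmetric: y₁/y₂ = ½[√(1 + 8Fr₂²) − 1] = ½[√1.566 − 1] = 0.126.
y₁ = 0.126 × 0.653 = 0.0820 m.
V₁ = q/y₁ = 0.439/0.0820 = 5.36 m/s.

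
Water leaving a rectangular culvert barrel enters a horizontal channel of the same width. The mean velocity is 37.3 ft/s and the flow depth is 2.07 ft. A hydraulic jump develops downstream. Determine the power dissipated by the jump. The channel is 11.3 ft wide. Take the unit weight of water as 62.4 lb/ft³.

Fr₁ = V₁/√(g·y₁) = 37.3/√(32.2×2.07) = 4.57.
Sequent-depth ratio: y₂/y₁ = ½[√(1 + 8Fr₁²) − 1] = ½[√168.0 − 1] = 5.98.
y₂ = 5.98 × 2.07 = 12.4 ft.
Head loss: ΔE = (y₂ − y₁)³/(4y₁y₂) = (12.4 − 2.07)³/(4×2.07×12.4) = 1096/103 = 10.7 ft.
q = V₁·y₁ = 37.3 × 2.07 = 77.2 ft²/s. Q = q·b = 77.2 × 11.3 = 872 cfs. P = γ·Q·ΔE/550 = 62.4 × 872 × 10.7 / 550 = 1058 hp.

P = 1058 hp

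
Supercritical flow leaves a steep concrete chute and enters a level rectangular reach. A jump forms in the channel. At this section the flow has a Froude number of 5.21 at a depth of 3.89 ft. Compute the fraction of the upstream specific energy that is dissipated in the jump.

ΔE/E₁ = 0.508 (50.8%)

Fr₁ = 5.21 (given).
Sequent-depth ratio: y₂/y₁ = ½[√(1 + 8Fr₁²) − 1] = ½[√218.2 − 1] = 6.88.
y₂ = 6.88 × 3.89 = 26.8 ft.
E₁ = y₁(1 + Fr₁²/2) = 3.89×(1 + 5.21²/2) = 56.7 ft. ΔE = (y₂ − y₁)³/(4y₁y₂) = 28.8 ft. ΔE/E₁ = 28.8/56.7 = 0.508.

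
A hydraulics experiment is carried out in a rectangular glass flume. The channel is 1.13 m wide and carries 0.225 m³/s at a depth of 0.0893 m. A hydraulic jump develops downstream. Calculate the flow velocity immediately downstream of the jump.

q = Q/b = 0.225/1.13 = 0.199 m²/s; V₁ = q/y₁ = 2.23 m/s. Fr₁ = V₁/√(g·y₁) = 2.38.
Conjugate-depth relation: y₂/y₁ = ½[√(1 + 8Fr₁²) − 1] = ½[√46.40 − 1] = 2.91.
y₂ = 2.91 × 0.0893 = 0.260 m.
V₂ = q/y₂ = 0.199/0.260 = 0.767 m/s.

V₂ = 0.767 m/s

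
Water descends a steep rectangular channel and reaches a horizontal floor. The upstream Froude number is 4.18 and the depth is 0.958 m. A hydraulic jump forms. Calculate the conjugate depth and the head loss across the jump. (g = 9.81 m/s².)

y₂ = 5.20 m; ΔE = 3.84 m

Fr₁ = 4.18 (given).
Sequent-depth ratio: y₂/y₁ = ½[√(1 + 8Fr₁²) − 1] = ½[√140.8 − 1] = 5.43.
y₂ = 5.43 × 0.958 = 5.20 m.
Head loss: ΔE = (y₂ − y₁)³/(4y₁y₂) = (5.20 − 0.958)³/(4×0.958×5.20) = 76.6/19.9 = 3.84 m.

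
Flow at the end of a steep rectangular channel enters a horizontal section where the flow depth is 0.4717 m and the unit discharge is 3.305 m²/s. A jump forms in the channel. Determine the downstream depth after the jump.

y₂ = 1.950 m

V₁ = q/y₁ = 3.305/0.4717 = 7.007 m/s. Fr₁ = V₁/√(g·y₁) = 7.007/√(9.81×0.4717) = 3.257.
Bélanger equation: y₂/y₁ = ½[√(1 + 8Fr₁²) − 1] = ½[√85.872 − 1] = 4.133.
y₂ = 4.133 × 0.4717 = 1.950 m.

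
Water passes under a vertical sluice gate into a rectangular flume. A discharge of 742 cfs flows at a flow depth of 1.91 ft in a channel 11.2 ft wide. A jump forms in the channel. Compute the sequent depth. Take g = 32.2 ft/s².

q = Q/b = 742/11.2 = 66.2 ft²/s; V₁ = q/y₁ = 34.7 ft/s. Fr₁ = V₁/√(g·y₁) = 4.42.
From the momentum equation for a rectangular channel, y₂/y₁ = ½[√(1 + 8Fr₁²) − 1] = ½[√157.5 − 1] = 5.77.
y₂ = 5.77 × 1.91 = 11.0 ft.

y₂ = 11.0 ft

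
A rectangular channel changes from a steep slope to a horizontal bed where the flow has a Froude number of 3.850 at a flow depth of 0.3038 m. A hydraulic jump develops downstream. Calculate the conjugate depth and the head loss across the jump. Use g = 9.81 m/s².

Fr₁ = 3.850 (given).
By Bélanger, y₂/y₁ = ½[√(1 + 8Fr₁²) − 1] = ½[√119.58 − 1] = 4.968.
y₂ = 4.968 × 0.3038 = 1.509 m.
V₁ = Fr₁·√(g·y₁) = 3.850×√(9.81×0.3038) = 6.646 m/s; q = V₁·y₁ = 2.019 m²/s. V₂ = q/y₂ = 2.019/1.509 = 1.338 m/s. E₁ = y₁ + V₁²/2g = 2.555 m; E₂ = y₂ + V₂²/2g = 1.600 m. ΔE = E₁ − E₂ = 0.9549 m.

y₂ = 1.509 m; ΔE = 0.9549 m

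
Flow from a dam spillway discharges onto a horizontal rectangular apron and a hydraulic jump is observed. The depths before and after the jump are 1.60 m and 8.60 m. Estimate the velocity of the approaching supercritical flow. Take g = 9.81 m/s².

For a rectangular channel the momentum equation gives q² = ½·g·y₁·y₂·(y₁ + y₂) = ½×9.81×1.60×8.60×10.2 = 688.
q = √688 = 26.2 m²/s.
V₁ = q/y₁ = 26.2/1.60 = 16.4 m/s.

V₁ = 16.4 m/s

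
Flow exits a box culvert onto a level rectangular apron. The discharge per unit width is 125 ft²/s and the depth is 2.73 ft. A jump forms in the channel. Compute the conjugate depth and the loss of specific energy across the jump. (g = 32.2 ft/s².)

y₂ = 17.5 ft; ΔE = 17.0 ft

V₁ = q/y₁ = 125/2.73 = 45.8 ft/s. Fr₁ = V₁/√(g·y₁) = 45.8/√(32.2×2.73) = 4.88.
Bélanger equation: y₂/y₁ = ½[√(1 + 8Fr₁²) − 1] = ½[√191.8 − 1] = 6.42.
y₂ = 6.42 × 2.73 = 17.5 ft.
V₂ = q/y₂ = 125/17.5 = 7.13 ft/s. E₁ = y₁ + V₁²/2g = 35.3 ft; E₂ = y₂ + V₂²/2g = 18.3 ft. ΔE = E₁ − E₂ = 17.0 ft.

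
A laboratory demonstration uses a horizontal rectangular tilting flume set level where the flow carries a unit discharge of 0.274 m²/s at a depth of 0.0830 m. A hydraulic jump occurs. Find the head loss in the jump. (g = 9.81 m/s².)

V₁ = q/y₁ = 0.274/0.0830 = 3.30 m/s. Fr₁ = V₁/√(g·y₁) = 3.30/√(9.81×0.0830) = 3.66.
By Bélanger, y₂/y₁ = ½[√(1 + 8Fr₁²) − 1] = ½[√108.1 − 1] = 4.70.
y₂ = 4.70 × 0.0830 = 0.390 m.
V₂ = q/y₂ = 0.274/0.390 = 0.703 m/s. E₁ = y₁ + V₁²/2g = 0.638 m; E₂ = y₂ + V₂²/2g = 0.415 m. ΔE = E₁ − E₂ = 0.223 m.

ΔE = 0.223 m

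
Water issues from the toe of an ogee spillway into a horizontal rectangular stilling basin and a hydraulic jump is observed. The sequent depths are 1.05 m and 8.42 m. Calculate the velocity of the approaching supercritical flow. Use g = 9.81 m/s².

For a rectangular channel the momentum equation gives q² = ½·g·y₁·y₂·(y₁ + y₂) = ½×9.81×1.05×8.42×9.47 = 411.
q = √411 = 20.3 m²/s.
V₁ = q/y₁ = 20.3/1.05 = 19.3 m/s.

V₁ = 19.3 m/s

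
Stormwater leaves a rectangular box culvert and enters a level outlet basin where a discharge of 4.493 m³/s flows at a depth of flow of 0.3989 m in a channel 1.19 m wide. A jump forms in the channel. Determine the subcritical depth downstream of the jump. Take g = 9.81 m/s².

y₂ = 2.507 m

q = Q/b = 4.493/1.19 = 3.776 m²/s; V₁ = q/y₁ = 9.465 m/s. Fr₁ = V₁/√(g·y₁) = 4.785.
Conjugate-depth relation: y₂/y₁ = ½[√(1 + 8Fr₁²) − 1] = ½[√184.15 − 1] = 6.285.
y₂ = 6.285 × 0.3989 = 2.507 m.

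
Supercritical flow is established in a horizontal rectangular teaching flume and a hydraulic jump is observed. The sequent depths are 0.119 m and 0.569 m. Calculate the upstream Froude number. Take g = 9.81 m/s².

For a rectangular channel the momentum equation gives q² = ½·g·y₁·y₂·(y₁ + y₂) = ½×9.81×0.119×0.569×0.688 = 0.229.
q = √0.229 = 0.478 m²/s.
V₁ = q/y₁ = 4.02 m/s; Fr₁ = V₁/√(g·y₁) = 3.72.

Fr₁ = 3.72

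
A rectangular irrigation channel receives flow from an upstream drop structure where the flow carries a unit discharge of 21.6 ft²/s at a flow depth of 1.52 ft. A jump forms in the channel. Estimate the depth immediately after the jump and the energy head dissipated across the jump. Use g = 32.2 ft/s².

V₁ = q/y₁ = 21.6/1.52 = 14.2 ft/s. Fr₁ = V₁/√(g·y₁) = 14.2/√(32.2×1.52) = 2.03.
From the momentum equation for a rectangular channel, y₂/y₁ = ½[√(1 + 8Fr₁²) − 1] = ½[√34.01 − 1] = 2.42.
y₂ = 2.42 × 1.52 = 3.67 ft.
V₂ = q/y₂ = 21.6/3.67 = 5.88 ft/s. E₁ = y₁ + V₁²/2g = 4.66 ft; E₂ = y₂ + V₂²/2g = 4.21 ft. ΔE = E₁ − E₂ = 0.446 ft.

y₂ = 3.67 ft; ΔE = 0.446 ft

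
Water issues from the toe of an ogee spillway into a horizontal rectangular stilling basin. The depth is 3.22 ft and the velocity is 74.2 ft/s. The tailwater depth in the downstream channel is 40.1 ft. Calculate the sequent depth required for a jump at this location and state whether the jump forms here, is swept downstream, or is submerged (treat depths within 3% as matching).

y₂ = 31.6 ft; the jump is submerged

Fr₁ = V₁/√(g·y₁) = 74.2/√(32.2×3.22) = 7.29.
Sequent-depth ratio: y₂/y₁ = ½[√(1 + 8Fr₁²) − 1] = ½[√425.8 − 1] = 9.82.
y₂ = 9.82 × 3.22 = 31.6 ft.
Tailwater y_tw = 40.1 ft: y_tw > y₂, so the jump is submerged.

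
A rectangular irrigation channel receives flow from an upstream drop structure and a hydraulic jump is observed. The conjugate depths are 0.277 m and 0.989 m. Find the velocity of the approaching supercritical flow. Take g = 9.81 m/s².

For a rectangular channel the momentum equation gives q² = ½·g·y₁·y₂·(y₁ + y₂) = ½×9.81×0.277×0.989×1.27 = 1.70.
q = √1.70 = 1.30 m²/s.
V₁ = q/y₁ = 1.30/0.277 = 4.71 m/s.

V₁ = 4.71 m/s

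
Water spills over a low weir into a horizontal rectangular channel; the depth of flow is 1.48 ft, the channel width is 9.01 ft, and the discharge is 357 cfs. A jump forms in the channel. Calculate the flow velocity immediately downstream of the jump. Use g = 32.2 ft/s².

V₂ = 5.35 ft/s

q = Q/b = 357/9.01 = 39.6 ft²/s; V₁ = q/y₁ = 26.8 ft/s. Fr₁ = V₁/√(g·y₁) = 3.88.
Sequent-depth ratio: y₂/y₁ = ½[√(1 + 8Fr₁²) − 1] = ½[√121.3 − 1] = 5.01.
y₂ = 5.01 × 1.48 = 7.41 ft.
V₂ = q/y₂ = 39.6/7.41 = 5.35 ft/s.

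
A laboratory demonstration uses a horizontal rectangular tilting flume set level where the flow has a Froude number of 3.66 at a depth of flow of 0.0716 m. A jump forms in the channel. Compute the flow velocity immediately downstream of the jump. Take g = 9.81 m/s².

Fr₁ = 3.66 (given).
Bélanger equation: y₂/y₁ = ½[√(1 + 8Fr₁²) − 1] = ½[√108.2 − 1] = 4.70.
y₂ = 4.70 × 0.0716 = 0.337 m.
V₁ = Fr₁·√(g·y₁) = 3.66×√(9.81×0.0716) = 3.07 m/s; q = V₁·y₁ = 0.220 m²/s.
V₂ = q/y₂ = 0.220/0.337 = 0.653 m/s.

V₂ = 0.653 m/s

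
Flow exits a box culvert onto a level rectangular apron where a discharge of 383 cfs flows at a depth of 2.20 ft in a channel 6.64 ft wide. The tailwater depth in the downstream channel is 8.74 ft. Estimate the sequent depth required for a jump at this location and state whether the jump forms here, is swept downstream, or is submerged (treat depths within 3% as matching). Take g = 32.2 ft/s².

q = Q/b = 383/6.64 = 57.7 ft²/s; V₁ = q/y₁ = 26.2 ft/s. Fr₁ = V₁/√(g·y₁) = 3.12.
Bélanger equation: y₂/y₁ = ½[√(1 + 8Fr₁²) − 1] = ½[√78.63 − 1] = 3.93.
y₂ = 3.93 × 2.20 = 8.65 ft.
Tailwater y_tw = 8.74 ft: y_tw ≈ y₂, so the jump forms here.

y₂ = 8.65 ft; the jump forms here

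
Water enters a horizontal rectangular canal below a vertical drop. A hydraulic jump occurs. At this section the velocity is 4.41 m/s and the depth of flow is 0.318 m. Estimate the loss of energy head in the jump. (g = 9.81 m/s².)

ΔE = 0.229 m

Fr₁ = V₁/√(g·y₁) = 4.41/√(9.81×0.318) = 2.50.
Bélanger equation: y₂/y₁ = ½[√(1 + 8Fr₁²) − 1] = ½[√50.87 − 1] = 3.07.
y₂ = 3.07 × 0.318 = 0.975 m.
q = V₁·y₁ = 4.41 × 0.318 = 1.40 m²/s. V₂ = q/y₂ = 1.40/0.975 = 1.44 m/s. E₁ = y₁ + V₁²/2g = 1.31 m; E₂ = y₂ + V₂²/2g = 1.08 m. ΔE = E₁ − E₂ = 0.229 m.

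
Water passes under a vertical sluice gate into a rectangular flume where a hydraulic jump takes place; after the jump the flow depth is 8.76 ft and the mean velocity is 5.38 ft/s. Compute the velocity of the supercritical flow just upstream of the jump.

Fr₂ = V₂/√(g·y₂) = 5.38/√(32.2×8.76) = 0.320.
Since the conjugate-depth ratio holds either way, y₁/y₂ = ½[√(1 + 8Fr₂²) − 1] = ½[√1.821 − 1] = 0.175.
y₁ = 0.175 × 8.76 = 1.53 ft.
V₁ = q/y₁ = 47.1/1.53 = 30.8 ft/s.

V₁ = 30.8 ft/s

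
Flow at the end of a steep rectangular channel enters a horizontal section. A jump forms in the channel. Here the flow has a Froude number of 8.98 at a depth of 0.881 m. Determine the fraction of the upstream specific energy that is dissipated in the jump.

ΔE/E₁ = 0.698 (69.8%)

Fr₁ = 8.98 (given).
From the momentum equation for a rectangular channel, y₂/y₁ = ½[√(1 + 8Fr₁²) − 1] = ½[√646.1 − 1] = 12.2.
y₂ = 12.2 × 0.881 = 10.8 m.
E₁ = y₁(1 + Fr₁²/2) = 0.881×(1 + 8.98²/2) = 36.4 m. ΔE = (y₂ − y₁)³/(4y₁y₂) = 25.4 m. ΔE/E₁ = 25.4/36.4 = 0.698.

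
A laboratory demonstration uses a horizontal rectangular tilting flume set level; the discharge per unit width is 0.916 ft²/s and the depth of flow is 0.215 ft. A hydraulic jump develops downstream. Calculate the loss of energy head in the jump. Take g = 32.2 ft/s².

V₁ = q/y₁ = 0.916/0.215 = 4.26 ft/s. Fr₁ = V₁/√(g·y₁) = 4.26/√(32.2×0.215) = 1.62.
From the momentum equation for a rectangular channel, y₂/y₁ = ½[√(1 + 8Fr₁²) − 1] = ½[√21.98 − 1] = 1.84.
y₂ = 1.84 × 0.215 = 0.396 ft.
Head loss: ΔE = (y₂ − y₁)³/(4y₁y₂) = (0.396 − 0.215)³/(4×0.215×0.396) = 0.00597/0.341 = 0.0175 ft.

ΔE = 0.0175 ft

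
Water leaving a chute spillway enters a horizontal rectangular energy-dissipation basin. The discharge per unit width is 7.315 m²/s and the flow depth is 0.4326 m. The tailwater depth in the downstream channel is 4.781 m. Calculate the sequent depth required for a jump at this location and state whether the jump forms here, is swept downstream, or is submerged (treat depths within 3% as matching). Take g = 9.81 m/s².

y₂ = 4.810 m; the jump forms here

V₁ = q/y₁ = 7.315/0.4326 = 16.91 m/s. Fr₁ = V₁/√(g·y₁) = 16.91/√(9.81×0.4326) = 8.208.
Sequent-depth ratio: y₂/y₁ = ½[√(1 + 8Fr₁²) − 1] = ½[√540.00 − 1] = 11.12.
y₂ = 11.12 × 0.4326 = 4.810 m.
Tailwater y_tw = 4.781 m: y_tw ≈ y₂, so the jump forms here.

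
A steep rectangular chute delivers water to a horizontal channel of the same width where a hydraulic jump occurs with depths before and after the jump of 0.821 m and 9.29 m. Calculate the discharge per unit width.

q = 19.4 m²/s

For a rectangular channel the momentum equation gives q² = ½·g·y₁·y₂·(y₁ + y₂) = ½×9.81×0.821×9.29×10.1 = 378.
q = √378 = 19.4 m²/s.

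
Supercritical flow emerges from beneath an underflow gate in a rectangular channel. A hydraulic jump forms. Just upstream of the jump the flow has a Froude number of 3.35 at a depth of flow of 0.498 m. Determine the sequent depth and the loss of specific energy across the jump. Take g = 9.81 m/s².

Fr₁ = 3.35 (given).
From the momentum equation for a rectangular channel, y₂/y₁ = ½[√(1 + 8Fr₁²) − 1] = ½[√90.78 − 1] = 4.26.
y₂ = 4.26 × 0.498 = 2.12 m.
Head loss: ΔE = (y₂ − y₁)³/(4y₁y₂) = (2.12 − 0.498)³/(4×0.498×2.12) = 4.29/4.23 = 1.02 m.

y₂ = 2.12 m; ΔE = 1.02 m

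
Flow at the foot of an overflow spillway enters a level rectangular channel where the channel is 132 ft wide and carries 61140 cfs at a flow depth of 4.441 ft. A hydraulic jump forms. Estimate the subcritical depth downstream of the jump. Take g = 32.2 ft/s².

y₂ = 52.60 ft

q = Q/b = 61140/132 = 463.2 ft²/s; V₁ = q/y₁ = 104.3 ft/s. Fr₁ = V₁/√(g·y₁) = 8.722.
From the momentum equation for a rectangular channel, y₂/y₁ = ½[√(1 + 8Fr₁²) − 1] = ½[√609.55 − 1] = 11.84.
y₂ = 11.84 × 4.441 = 52.60 ft.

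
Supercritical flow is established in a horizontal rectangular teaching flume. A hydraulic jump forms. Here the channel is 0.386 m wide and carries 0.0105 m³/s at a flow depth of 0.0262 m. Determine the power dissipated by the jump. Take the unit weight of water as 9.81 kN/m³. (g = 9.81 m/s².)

q = Q/b = 0.0105/0.386 = 0.0272 m²/s; V₁ = q/y₁ = 1.04 m/s. Fr₁ = V₁/√(g·y₁) = 2.05.
Bélanger equation: y₂/y₁ = ½[√(1 + 8Fr₁²) − 1] = ½[√34.55 − 1] = 2.44.
y₂ = 2.44 × 0.0262 = 0.0639 m.
V₂ = q/y₂ = 0.0272/0.0639 = 0.426 m/s. E₁ = y₁ + V₁²/2g = 0.0811 m; E₂ = y₂ + V₂²/2g = 0.0731 m. ΔE = E₁ − E₂ = 0.00800 m.
P = γ·Q·ΔE = 9.81 × 0.0105 × 0.00800 = 0.000824 kW.

P = 0.000824 kW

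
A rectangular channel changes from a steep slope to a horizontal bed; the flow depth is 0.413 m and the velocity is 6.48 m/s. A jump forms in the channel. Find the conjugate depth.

Fr₁ = V₁/√(g·y₁) = 6.48/√(9.81×0.413) = 3.22.
Sequent-depth ratio: y₂/y₁ = ½[√(1 + 8Fr₁²) − 1] = ½[√83.91 − 1] = 4.08.
y₂ = 4.08 × 0.413 = 1.69 m.

y₂ = 1.69 m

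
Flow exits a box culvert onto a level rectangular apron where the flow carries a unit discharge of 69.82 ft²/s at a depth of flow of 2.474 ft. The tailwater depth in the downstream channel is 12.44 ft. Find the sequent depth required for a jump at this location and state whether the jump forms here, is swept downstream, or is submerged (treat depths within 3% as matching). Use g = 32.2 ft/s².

V₁ = q/y₁ = 69.82/2.474 = 28.22 ft/s. Fr₁ = V₁/√(g·y₁) = 28.22/√(32.2×2.474) = 3.162.
From the momentum equation for a rectangular channel, y₂/y₁ = ½[√(1 + 8Fr₁²) − 1] = ½[√80.982 − 1] = 4.000.
y₂ = 4.000 × 2.474 = 9.895 ft.
Tailwater y_tw = 12.44 ft: y_tw > y₂, so the jump is submerged.

y₂ = 9.895 ft; the jump is submerged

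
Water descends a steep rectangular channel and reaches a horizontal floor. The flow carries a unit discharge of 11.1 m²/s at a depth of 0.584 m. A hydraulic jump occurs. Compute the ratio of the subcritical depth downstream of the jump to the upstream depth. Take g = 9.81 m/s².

y₂/y₁ = 10.7

V₁ = q/y₁ = 11.1/0.584 = 19.0 m/s. Fr₁ = V₁/√(g·y₁) = 19.0/√(9.81×0.584) = 7.94.
From the momentum equation for a rectangular channel, y₂/y₁ = ½[√(1 + 8Fr₁²) − 1] = ½[√505.5 − 1] = 10.7.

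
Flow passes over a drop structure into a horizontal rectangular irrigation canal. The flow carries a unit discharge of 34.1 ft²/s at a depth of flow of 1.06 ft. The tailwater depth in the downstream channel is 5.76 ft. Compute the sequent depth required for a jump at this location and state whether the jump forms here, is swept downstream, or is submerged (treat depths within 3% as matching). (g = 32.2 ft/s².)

V₁ = q/y₁ = 34.1/1.06 = 32.2 ft/s. Fr₁ = V₁/√(g·y₁) = 32.2/√(32.2×1.06) = 5.51.
Sequent-depth ratio: y₂/y₁ = ½[√(1 + 8Fr₁²) − 1] = ½[√243.6 − 1] = 7.30.
y₂ = 7.30 × 1.06 = 7.74 ft.
Tailwater y_tw = 5.76 ft: y_tw < y₂, so the jump is swept downstream.

y₂ = 7.74 ft; the jump is swept downstream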